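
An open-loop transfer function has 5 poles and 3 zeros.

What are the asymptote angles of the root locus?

n - m = 5 - 3 = 2. Angles: θk = (2k + 1)·180°/2 = 90°, 270°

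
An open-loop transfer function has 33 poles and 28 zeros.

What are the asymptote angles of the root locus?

n - m = 33 - 28 = 5. Angles: θk = (2k + 1)·180°/5 = 36°, 108°, 180°, 252°, 324°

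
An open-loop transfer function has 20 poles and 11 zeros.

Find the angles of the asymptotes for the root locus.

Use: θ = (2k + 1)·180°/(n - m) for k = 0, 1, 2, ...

n - m = 20 - 11 = 9. Angles: θk = (2k + 1)·180°/9 = 20°, 60°, 100°, 140°, 180°, 220°, 260°, 300°, 340°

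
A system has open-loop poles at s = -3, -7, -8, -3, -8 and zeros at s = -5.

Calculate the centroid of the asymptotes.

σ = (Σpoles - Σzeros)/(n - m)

σ = (Σpoles - Σzeros)/(n - m) = (-29 - (-5))/(5 - 1) = -24/4 = -6.0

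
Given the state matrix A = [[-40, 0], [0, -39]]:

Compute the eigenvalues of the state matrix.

For diagonal matrix, eigenvalues are diagonal entries: λ₁ = -40, λ₂ = -39.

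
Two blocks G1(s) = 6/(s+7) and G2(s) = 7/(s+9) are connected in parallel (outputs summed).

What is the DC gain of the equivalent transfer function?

Parallel: G_eq = G1 + G2. DC gain = G1(0) + G2(0) = 6/7 + 7/9 = 0.8571 + 0.7778 = 1.6349.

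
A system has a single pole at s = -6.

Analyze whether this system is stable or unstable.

Pole at s = -6 is in the left half-plane. Stable.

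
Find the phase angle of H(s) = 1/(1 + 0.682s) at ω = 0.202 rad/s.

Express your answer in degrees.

Phase = -arctan(ωτ) = -arctan(0.202 × 0.682) = -7.8°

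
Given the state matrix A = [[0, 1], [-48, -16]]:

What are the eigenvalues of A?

det(A - λI) = λ² - (-16)λ + 48 = (λ - (-12))(λ - (-4)). Eigenvalues: -12, -4.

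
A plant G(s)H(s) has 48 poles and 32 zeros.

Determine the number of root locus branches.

Root locus has n branches where n = number of poles = 48.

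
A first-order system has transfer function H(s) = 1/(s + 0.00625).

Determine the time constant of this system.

For H(s) = 1/(s + 1/τ), the pole is at -1/τ = -0.00625, so τ = 1/0.00625 = 160 s.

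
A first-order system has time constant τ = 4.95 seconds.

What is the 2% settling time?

For first-order system, 2% settling time ≈ 4τ = 4 × 4.95 = 19.8 s.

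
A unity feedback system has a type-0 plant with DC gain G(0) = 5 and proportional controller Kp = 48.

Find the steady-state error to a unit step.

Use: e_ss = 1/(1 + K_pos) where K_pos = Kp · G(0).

K_pos = Kp · G(0) = 48 × 5 = 240. e_ss = 1/(1 + 240) = 0.0041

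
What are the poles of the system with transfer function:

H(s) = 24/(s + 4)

Pole is where denominator = 0: s + 4 = 0, so s = -4.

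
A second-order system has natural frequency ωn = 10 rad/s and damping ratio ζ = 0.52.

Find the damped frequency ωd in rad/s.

ωd = ωn√(1 - ζ²) = 10√(1 - 0.52²) = 8.54 rad/s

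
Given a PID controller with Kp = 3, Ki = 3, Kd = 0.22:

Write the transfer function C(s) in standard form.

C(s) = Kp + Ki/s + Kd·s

Substituting values: C(s) = 3 + 3/s + 0.22s = (0.22s² + 3s + 3)/s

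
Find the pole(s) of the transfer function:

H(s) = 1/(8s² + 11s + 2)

Discriminant = 11² - 4×8×2 = 121 - 64 = 57 > 0, so two distinct real poles. Using quadratic formula: s = (-11 ± √57)/(2×8) = (-11 ± √57)/16, with √57 ≈ 7.5498. s₁ ≈ -0.2156, s₂ ≈ -1.1594. Poles: s₁ = -0.2156, s₂ = -1.1594.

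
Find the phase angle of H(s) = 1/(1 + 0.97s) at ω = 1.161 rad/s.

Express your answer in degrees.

Phase = -arctan(ωτ) = -arctan(1.161 × 0.97) = -48.4°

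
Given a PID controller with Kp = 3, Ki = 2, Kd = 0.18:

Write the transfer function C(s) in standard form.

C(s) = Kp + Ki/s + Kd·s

Substituting values: C(s) = 3 + 2/s + 0.18s = (0.18s² + 3s + 2)/s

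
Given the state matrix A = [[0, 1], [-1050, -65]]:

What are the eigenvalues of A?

det(A - λI) = λ² - (-65)λ + 1050 = (λ - (-35))(λ - (-30)). Eigenvalues: -35, -30.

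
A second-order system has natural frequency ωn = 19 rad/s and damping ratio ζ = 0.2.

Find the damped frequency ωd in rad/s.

ωd = ωn√(1 - ζ²) = 19√(1 - 0.2²) = 18.62 rad/s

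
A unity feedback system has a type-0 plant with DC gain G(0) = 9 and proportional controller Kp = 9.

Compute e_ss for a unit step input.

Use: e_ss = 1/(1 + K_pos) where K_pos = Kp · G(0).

K_pos = Kp · G(0) = 9 × 9 = 81. e_ss = 1/(1 + 81) = 0.0122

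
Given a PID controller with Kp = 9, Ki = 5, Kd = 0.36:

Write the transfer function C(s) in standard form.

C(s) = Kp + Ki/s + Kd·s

Substituting values: C(s) = 9 + 5/s + 0.36s = (0.36s² + 9s + 5)/s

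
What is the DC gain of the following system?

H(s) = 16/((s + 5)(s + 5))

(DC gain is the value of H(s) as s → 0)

DC gain = H(0) = 16/(5 × 5) = 16/25 = 0.64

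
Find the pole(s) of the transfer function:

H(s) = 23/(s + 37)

Pole is where denominator = 0: s + 37 = 0, so s = -37.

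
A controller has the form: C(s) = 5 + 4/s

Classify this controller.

This is a Proportional-Integral (PI) controller.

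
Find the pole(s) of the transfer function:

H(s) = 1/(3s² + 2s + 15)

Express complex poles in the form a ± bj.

Discriminant = 2² - 4×3×15 = 4 - 180 = -176 < 0, so the poles are a complex conjugate pair s = (-2 ± j√176)/(2×3). Real part = -2/(2×3) = -2/6 ≈ -0.3333; imaginary part = ±√176/(2×3) ≈ 2.2111. Poles: s = -0.3333 ± 2.2111j.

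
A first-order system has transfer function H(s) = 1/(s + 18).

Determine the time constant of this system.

For H(s) = 1/(s + 1/τ), the pole is at -1/τ = -18, so τ = 1/18 = 0.0556 s.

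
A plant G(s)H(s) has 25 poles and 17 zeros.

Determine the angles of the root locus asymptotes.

n - m = 25 - 17 = 8. Angles: θk = (2k + 1)·180°/8 = 22.5°, 67.5°, 112.5°, 157.5°, 202.5°, 247.5°, 292.5°, 337.5°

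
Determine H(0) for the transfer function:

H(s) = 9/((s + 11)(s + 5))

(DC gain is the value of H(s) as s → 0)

DC gain = H(0) = 9/(11 × 5) = 9/55 = 0.1636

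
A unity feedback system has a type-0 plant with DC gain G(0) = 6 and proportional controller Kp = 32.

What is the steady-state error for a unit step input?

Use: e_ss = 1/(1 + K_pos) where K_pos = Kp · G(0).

K_pos = Kp · G(0) = 32 × 6 = 192. e_ss = 1/(1 + 192) = 0.0052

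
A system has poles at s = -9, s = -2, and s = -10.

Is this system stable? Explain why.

All poles are in the left half-plane. System is stable.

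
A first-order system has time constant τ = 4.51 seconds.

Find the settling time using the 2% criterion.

For first-order system, 2% settling time ≈ 4τ = 4 × 4.51 = 18.04 s.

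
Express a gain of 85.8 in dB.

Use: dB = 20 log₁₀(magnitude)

dB = 20 log₁₀(85.8) = 38.7 dB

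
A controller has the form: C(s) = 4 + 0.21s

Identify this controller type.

This is a Proportional-Derivative (PD) controller.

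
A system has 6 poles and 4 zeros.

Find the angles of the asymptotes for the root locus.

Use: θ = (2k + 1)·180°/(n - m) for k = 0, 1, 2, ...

n - m = 6 - 4 = 2. Angles: θk = (2k + 1)·180°/2 = 90°, 270°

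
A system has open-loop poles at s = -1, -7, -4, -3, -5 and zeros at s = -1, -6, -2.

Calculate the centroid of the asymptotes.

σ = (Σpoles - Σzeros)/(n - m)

σ = (Σpoles - Σzeros)/(n - m) = (-20 - (-9))/(5 - 3) = -11/2 = -5.5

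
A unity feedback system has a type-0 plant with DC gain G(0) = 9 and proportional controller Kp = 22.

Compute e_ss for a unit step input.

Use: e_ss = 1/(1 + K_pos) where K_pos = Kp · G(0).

K_pos = Kp · G(0) = 22 × 9 = 198. e_ss = 1/(1 + 198) = 0.0050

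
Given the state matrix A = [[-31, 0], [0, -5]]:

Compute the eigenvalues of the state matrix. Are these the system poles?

For diagonal matrix, eigenvalues are diagonal entries: λ₁ = -31, λ₂ = -5. Eigenvalues of A = system poles.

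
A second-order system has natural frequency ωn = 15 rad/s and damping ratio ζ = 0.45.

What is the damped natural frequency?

ωd = ωn√(1 - ζ²) = 15√(1 - 0.45²) = 13.4 rad/s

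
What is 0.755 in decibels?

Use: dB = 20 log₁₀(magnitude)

dB = 20 log₁₀(0.755) = -2.4 dB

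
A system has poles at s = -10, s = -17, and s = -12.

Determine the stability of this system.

All poles are in the left half-plane. System is stable.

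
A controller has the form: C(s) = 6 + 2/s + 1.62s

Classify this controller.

This is a Proportional-Integral-Derivative (PID) controller.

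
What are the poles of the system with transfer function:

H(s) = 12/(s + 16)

Pole is where denominator = 0: s + 16 = 0, so s = -16.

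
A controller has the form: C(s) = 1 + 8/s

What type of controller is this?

This is a Proportional-Integral (PI) controller.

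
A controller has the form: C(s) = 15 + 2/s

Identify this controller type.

This is a Proportional-Integral (PI) controller.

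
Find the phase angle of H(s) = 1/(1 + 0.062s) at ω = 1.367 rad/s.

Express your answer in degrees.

Phase = -arctan(ωτ) = -arctan(1.367 × 0.062) = -4.8°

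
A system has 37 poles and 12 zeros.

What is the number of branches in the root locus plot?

Root locus has n branches where n = number of poles = 37.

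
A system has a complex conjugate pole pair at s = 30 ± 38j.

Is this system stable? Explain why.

Real part of poles is 30 (> 0, right half-plane). Unstable.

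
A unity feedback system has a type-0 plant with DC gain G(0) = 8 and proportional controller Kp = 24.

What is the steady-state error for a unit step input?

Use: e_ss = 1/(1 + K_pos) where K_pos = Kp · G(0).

K_pos = Kp · G(0) = 24 × 8 = 192. e_ss = 1/(1 + 192) = 0.0052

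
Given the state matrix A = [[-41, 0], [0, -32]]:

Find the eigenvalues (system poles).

For diagonal matrix, eigenvalues are diagonal entries: λ₁ = -41, λ₂ = -32.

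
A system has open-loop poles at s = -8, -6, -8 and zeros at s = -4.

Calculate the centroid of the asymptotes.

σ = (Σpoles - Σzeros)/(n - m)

σ = (Σpoles - Σzeros)/(n - m) = (-22 - (-4))/(3 - 1) = -18/2 = -9.0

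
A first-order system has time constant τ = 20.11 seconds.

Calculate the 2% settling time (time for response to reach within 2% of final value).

For first-order system, 2% settling time ≈ 4τ = 4 × 20.11 = 80.44 s.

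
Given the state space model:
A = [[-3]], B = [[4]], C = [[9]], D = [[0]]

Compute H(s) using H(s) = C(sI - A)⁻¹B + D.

(sI - A)⁻¹ = 1/(s + 3). H(s) = 9 × 4/(s + 3) + 0 = 36/(s + 3).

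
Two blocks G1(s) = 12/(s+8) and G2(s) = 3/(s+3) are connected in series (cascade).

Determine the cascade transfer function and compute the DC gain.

Series: multiply transfer functions. G_eq = 12/(s+8) × 3/(s+3) = 36/((s+8)(s+3)). DC gain = 36/(8×3) = 1.5.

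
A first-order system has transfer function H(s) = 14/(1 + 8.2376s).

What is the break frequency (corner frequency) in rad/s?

Corner frequency = 1/τ = 1/8.2376 = 0.121 rad/s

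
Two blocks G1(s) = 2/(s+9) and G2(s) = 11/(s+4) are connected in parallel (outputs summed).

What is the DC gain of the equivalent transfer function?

Parallel: G_eq = G1 + G2. DC gain = G1(0) + G2(0) = 2/9 + 11/4 = 0.2222 + 2.75 = 2.9722.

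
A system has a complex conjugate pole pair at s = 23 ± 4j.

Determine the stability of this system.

Real part of poles is 23 (> 0, right half-plane). Unstable.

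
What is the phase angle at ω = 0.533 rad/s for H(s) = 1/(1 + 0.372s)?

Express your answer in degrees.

Phase = -arctan(ωτ) = -arctan(0.533 × 0.372) = -11.2°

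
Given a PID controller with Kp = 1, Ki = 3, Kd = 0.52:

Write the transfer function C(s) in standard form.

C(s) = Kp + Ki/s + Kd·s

Substituting values: C(s) = 1 + 3/s + 0.52s = (0.52s² + s + 3)/s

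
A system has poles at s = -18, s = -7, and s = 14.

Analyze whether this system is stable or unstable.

Pole(s) at s = 14 are not in the left half-plane. System is unstable.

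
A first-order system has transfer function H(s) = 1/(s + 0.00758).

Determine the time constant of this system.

For H(s) = 1/(s + 1/τ), the pole is at -1/τ = -0.00758, so τ = 1/0.00758 = 131.9 s.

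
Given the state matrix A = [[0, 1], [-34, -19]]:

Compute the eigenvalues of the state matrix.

det(A - λI) = λ² - (-19)λ + 34 = (λ - (-2))(λ - (-17)). Eigenvalues: -2, -17.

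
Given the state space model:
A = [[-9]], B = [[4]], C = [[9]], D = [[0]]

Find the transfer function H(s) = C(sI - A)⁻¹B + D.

(sI - A)⁻¹ = 1/(s + 9). H(s) = 9 × 4/(s + 9) + 0 = 36/(s + 9).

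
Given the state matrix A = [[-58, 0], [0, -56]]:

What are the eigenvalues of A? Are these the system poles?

For diagonal matrix, eigenvalues are diagonal entries: λ₁ = -58, λ₂ = -56. Eigenvalues of A = system poles.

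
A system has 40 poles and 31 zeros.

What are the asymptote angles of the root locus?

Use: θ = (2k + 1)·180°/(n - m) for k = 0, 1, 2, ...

n - m = 40 - 31 = 9. Angles: θk = (2k + 1)·180°/9 = 20°, 60°, 100°, 140°, 180°, 220°, 260°, 300°, 340°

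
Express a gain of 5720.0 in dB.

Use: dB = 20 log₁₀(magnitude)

dB = 20 log₁₀(5720.0) = 75.1 dB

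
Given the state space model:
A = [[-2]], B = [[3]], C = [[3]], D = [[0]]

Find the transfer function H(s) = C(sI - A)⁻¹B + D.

(sI - A)⁻¹ = 1/(s + 2). H(s) = 3 × 3/(s + 2) + 0 = 9/(s + 2).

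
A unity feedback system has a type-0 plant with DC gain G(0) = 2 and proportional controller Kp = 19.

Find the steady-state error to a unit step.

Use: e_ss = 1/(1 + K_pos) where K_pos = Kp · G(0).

K_pos = Kp · G(0) = 19 × 2 = 38. e_ss = 1/(1 + 38) = 0.0256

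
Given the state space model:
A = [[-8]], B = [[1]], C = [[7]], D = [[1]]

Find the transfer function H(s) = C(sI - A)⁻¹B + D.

(sI - A)⁻¹ = 1/(s + 8). H(s) = 7×1/(s + 8) + 1 = (s + 15)/(s + 8).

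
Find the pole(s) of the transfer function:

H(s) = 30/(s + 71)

Pole is where denominator = 0: s + 71 = 0, so s = -71.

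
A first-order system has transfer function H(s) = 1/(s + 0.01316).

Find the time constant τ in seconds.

For H(s) = 1/(s + 1/τ), the pole is at -1/τ = -0.01316, so τ = 1/0.01316 = 75.99 s.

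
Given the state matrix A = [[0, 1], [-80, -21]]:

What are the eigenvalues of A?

det(A - λI) = λ² - (-21)λ + 80 = (λ - (-5))(λ - (-16)). Eigenvalues: -5, -16.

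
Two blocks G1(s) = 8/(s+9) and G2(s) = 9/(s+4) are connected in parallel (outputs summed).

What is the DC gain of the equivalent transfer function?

Parallel: G_eq = G1 + G2. DC gain = G1(0) + G2(0) = 8/9 + 9/4 = 0.8889 + 2.25 = 3.1389.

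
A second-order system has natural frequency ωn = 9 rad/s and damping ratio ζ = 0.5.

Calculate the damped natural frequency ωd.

ωd = ωn√(1 - ζ²) = 9√(1 - 0.5²) = 7.79 rad/s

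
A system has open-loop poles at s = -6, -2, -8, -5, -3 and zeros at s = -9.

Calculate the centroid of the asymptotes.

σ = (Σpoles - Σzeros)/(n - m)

σ = (Σpoles - Σzeros)/(n - m) = (-24 - (-9))/(5 - 1) = -15/4 = -3.75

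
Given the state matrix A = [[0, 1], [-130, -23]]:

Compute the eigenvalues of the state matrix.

det(A - λI) = λ² - (-23)λ + 130 = (λ - (-13))(λ - (-10)). Eigenvalues: -13, -10.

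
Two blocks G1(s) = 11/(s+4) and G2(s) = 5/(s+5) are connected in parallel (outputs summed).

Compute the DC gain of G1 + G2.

Parallel: G_eq = G1 + G2. DC gain = G1(0) + G2(0) = 11/4 + 5/5 = 2.75 + 1 = 3.75.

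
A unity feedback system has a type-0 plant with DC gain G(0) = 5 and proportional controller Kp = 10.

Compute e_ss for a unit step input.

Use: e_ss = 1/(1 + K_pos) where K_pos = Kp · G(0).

K_pos = Kp · G(0) = 10 × 5 = 50. e_ss = 1/(1 + 50) = 0.0196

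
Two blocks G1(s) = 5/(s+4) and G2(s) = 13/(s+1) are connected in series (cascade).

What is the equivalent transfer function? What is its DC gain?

Series: multiply transfer functions. G_eq = 5/(s+4) × 13/(s+1) = 65/((s+4)(s+1)). DC gain = 65/(4×1) = 16.25.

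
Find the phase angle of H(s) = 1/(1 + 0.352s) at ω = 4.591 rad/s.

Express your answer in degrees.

Phase = -arctan(ωτ) = -arctan(4.591 × 0.352) = -58.3°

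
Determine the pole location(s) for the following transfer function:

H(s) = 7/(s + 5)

Pole is where denominator = 0: s + 5 = 0, so s = -5.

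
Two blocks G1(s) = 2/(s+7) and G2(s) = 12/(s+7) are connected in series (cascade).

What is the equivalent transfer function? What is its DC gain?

Series: multiply transfer functions. G_eq = 2/(s+7) × 12/(s+7) = 24/((s+7)(s+7)). DC gain = 24/(7×7) = 0.4898.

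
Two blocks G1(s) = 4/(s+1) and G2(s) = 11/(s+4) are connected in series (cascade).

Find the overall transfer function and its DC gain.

Series: multiply transfer functions. G_eq = 4/(s+1) × 11/(s+4) = 44/((s+1)(s+4)). DC gain = 44/(1×4) = 11.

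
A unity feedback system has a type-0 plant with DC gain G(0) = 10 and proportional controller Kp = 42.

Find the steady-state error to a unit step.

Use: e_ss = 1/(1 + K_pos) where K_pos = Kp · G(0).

K_pos = Kp · G(0) = 42 × 10 = 420. e_ss = 1/(1 + 420) = 0.0024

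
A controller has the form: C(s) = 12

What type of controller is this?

This is a Proportional (P) controller.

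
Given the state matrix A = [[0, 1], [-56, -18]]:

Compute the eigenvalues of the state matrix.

det(A - λI) = λ² - (-18)λ + 56 = (λ - (-4))(λ - (-14)). Eigenvalues: -4, -14.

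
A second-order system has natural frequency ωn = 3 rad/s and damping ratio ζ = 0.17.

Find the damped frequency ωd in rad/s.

ωd = ωn√(1 - ζ²) = 3√(1 - 0.17²) = 2.96 rad/s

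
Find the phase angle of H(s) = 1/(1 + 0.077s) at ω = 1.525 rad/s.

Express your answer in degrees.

Phase = -arctan(ωτ) = -arctan(1.525 × 0.077) = -6.7°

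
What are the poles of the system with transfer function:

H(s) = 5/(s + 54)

Pole is where denominator = 0: s + 54 = 0, so s = -54.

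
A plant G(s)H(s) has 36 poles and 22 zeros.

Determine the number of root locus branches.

Root locus has n branches where n = number of poles = 36.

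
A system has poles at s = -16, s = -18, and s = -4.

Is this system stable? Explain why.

All poles are in the left half-plane. System is stable.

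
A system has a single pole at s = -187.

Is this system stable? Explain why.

Pole at s = -187 is in the left half-plane. Stable.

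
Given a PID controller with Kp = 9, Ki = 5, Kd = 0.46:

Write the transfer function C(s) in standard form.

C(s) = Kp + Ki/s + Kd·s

Substituting values: C(s) = 9 + 5/s + 0.46s = (0.46s² + 9s + 5)/s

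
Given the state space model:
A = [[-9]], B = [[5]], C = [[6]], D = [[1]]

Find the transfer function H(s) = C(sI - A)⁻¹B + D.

(sI - A)⁻¹ = 1/(s + 9). H(s) = 6×5/(s + 9) + 1 = (s + 39)/(s + 9).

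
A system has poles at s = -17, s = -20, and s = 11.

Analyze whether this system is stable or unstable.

Pole(s) at s = 11 are not in the left half-plane. System is unstable.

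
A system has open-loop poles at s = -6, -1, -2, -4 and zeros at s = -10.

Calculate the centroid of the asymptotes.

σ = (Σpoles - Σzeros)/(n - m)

σ = (Σpoles - Σzeros)/(n - m) = (-13 - (-10))/(4 - 1) = -3/3 = -1.0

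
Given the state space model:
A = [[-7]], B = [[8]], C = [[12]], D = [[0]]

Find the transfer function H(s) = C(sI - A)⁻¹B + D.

(sI - A)⁻¹ = 1/(s + 7). H(s) = 12 × 8/(s + 7) + 0 = 96/(s + 7).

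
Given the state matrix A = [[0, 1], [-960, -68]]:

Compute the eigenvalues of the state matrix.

det(A - λI) = λ² - (-68)λ + 960 = (λ - (-48))(λ - (-20)). Eigenvalues: -48, -20.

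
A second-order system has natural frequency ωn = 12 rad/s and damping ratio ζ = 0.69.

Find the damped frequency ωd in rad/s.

ωd = ωn√(1 - ζ²) = 12√(1 - 0.69²) = 8.69 rad/s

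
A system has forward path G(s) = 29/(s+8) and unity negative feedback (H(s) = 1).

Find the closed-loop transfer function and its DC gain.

T(s) = G/(1+GH) = [29/(s+8)] / [1 + 29/(s+8)] = 29/(s+8+29) = 29/(s+37). DC gain = 29/37 = 0.7838.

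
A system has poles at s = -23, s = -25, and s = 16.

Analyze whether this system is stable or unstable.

Pole(s) at s = 16 are not in the left half-plane. System is unstable.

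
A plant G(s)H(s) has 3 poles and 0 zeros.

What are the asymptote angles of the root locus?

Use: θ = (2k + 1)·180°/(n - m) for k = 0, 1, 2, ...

n - m = 3 - 0 = 3. Angles: θk = (2k + 1)·180°/3 = 60°, 180°, 300°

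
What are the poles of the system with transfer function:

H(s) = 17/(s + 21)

Pole is where denominator = 0: s + 21 = 0, so s = -21.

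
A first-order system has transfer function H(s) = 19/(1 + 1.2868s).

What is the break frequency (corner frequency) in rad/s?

Corner frequency = 1/τ = 1/1.2868 = 0.777 rad/s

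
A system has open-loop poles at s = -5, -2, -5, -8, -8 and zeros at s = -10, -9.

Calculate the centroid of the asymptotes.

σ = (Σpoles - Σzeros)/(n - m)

σ = (Σpoles - Σzeros)/(n - m) = (-28 - (-19))/(5 - 2) = -9/3 = -3.0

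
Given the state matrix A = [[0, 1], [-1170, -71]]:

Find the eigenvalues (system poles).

det(A - λI) = λ² - (-71)λ + 1170 = (λ - (-26))(λ - (-45)). Eigenvalues: -26, -45.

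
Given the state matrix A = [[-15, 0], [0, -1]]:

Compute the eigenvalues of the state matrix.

For diagonal matrix, eigenvalues are diagonal entries: λ₁ = -15, λ₂ = -1.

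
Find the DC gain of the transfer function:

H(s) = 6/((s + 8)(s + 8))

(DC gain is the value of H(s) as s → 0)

DC gain = H(0) = 6/(8 × 8) = 6/64 = 0.09375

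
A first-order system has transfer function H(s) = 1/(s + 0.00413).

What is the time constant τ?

For H(s) = 1/(s + 1/τ), the pole is at -1/τ = -0.00413, so τ = 1/0.00413 = 242.1 s.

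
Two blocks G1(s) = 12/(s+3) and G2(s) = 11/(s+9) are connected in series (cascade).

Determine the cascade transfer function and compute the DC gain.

Series: multiply transfer functions. G_eq = 12/(s+3) × 11/(s+9) = 132/((s+3)(s+9)). DC gain = 132/(3×9) = 4.8889.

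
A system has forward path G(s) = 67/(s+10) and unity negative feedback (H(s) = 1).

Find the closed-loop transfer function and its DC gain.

T(s) = G/(1+GH) = [67/(s+10)] / [1 + 67/(s+10)] = 67/(s+10+67) = 67/(s+77). DC gain = 67/77 = 0.8701.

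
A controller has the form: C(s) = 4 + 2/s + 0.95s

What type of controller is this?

This is a Proportional-Integral-Derivative (PID) controller.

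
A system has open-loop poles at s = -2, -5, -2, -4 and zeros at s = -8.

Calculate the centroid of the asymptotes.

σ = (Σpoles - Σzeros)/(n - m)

σ = (Σpoles - Σzeros)/(n - m) = (-13 - (-8))/(4 - 1) = -5/3 = -1.67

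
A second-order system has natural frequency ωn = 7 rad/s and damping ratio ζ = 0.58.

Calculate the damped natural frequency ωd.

ωd = ωn√(1 - ζ²) = 7√(1 - 0.58²) = 5.7 rad/s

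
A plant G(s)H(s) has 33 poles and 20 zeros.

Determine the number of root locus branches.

Root locus has n branches where n = number of poles = 33.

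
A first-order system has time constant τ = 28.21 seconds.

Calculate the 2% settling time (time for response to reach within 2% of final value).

For first-order system, 2% settling time ≈ 4τ = 4 × 28.21 = 112.84 s.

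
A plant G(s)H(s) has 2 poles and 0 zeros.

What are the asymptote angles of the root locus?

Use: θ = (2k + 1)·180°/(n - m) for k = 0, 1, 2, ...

n - m = 2 - 0 = 2. Angles: θk = (2k + 1)·180°/2 = 90°, 270°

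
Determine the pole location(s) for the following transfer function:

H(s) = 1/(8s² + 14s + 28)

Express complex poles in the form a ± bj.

Discriminant = 14² - 4×8×28 = 196 - 896 = -700 < 0, so the poles are a complex conjugate pair s = (-14 ± j√700)/(2×8). Real part = -14/(2×8) = -14/16 = -0.875; imaginary part = ±√700/(2×8) ≈ 1.6536. Poles: s = -0.875 ± 1.6536j.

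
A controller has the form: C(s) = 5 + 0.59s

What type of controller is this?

This is a Proportional-Derivative (PD) controller.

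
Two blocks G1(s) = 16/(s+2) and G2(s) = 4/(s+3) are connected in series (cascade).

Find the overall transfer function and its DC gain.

Series: multiply transfer functions. G_eq = 16/(s+2) × 4/(s+3) = 64/((s+2)(s+3)). DC gain = 64/(2×3) = 10.6667.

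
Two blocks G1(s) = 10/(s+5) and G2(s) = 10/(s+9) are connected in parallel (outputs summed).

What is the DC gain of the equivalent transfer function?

Parallel: G_eq = G1 + G2. DC gain = G1(0) + G2(0) = 10/5 + 10/9 = 2 + 1.1111 = 3.1111.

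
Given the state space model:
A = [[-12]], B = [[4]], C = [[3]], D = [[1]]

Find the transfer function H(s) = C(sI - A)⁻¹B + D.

(sI - A)⁻¹ = 1/(s + 12). H(s) = 3×4/(s + 12) + 1 = (s + 24)/(s + 12).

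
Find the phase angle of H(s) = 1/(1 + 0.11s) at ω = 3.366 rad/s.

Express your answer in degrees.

Phase = -arctan(ωτ) = -arctan(3.366 × 0.11) = -20.3°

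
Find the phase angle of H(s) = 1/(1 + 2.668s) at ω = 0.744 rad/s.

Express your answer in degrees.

Phase = -arctan(ωτ) = -arctan(0.744 × 2.668) = -63.3°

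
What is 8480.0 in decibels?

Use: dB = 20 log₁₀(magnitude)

dB = 20 log₁₀(8480.0) = 78.6 dB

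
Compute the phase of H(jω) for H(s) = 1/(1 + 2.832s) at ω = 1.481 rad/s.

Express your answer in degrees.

Phase = -arctan(ωτ) = -arctan(1.481 × 2.832) = -76.6°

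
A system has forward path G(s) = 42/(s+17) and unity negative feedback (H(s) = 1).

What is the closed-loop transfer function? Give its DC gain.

T(s) = G/(1+GH) = [42/(s+17)] / [1 + 42/(s+17)] = 42/(s+17+42) = 42/(s+59). DC gain = 42/59 = 0.7119.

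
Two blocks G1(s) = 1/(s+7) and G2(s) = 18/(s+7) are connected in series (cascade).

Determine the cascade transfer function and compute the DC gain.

Series: multiply transfer functions. G_eq = 1/(s+7) × 18/(s+7) = 18/((s+7)(s+7)). DC gain = 18/(7×7) = 0.3673.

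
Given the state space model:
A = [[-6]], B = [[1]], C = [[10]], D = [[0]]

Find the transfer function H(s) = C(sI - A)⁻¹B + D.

(sI - A)⁻¹ = 1/(s + 6). H(s) = 10 × 1/(s + 6) + 0 = 10/(s + 6).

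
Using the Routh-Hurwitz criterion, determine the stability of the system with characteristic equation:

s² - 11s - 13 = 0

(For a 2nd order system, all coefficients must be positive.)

Coefficients: 1, -11, -13. b=-11, c=-13 not positive, so system is unstable.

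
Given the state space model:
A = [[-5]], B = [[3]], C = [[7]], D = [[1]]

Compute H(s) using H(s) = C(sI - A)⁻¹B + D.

(sI - A)⁻¹ = 1/(s + 5). H(s) = 7×3/(s + 5) + 1 = (s + 26)/(s + 5).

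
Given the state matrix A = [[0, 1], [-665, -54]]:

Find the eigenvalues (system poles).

det(A - λI) = λ² - (-54)λ + 665 = (λ - (-35))(λ - (-19)). Eigenvalues: -35, -19.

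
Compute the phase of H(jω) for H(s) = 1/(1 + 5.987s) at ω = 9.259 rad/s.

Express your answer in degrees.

Phase = -arctan(ωτ) = -arctan(9.259 × 5.987) = -89.0°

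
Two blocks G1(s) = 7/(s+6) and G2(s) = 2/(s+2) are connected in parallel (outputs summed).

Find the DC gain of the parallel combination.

Parallel: G_eq = G1 + G2. DC gain = G1(0) + G2(0) = 7/6 + 2/2 = 1.1667 + 1 = 2.1667.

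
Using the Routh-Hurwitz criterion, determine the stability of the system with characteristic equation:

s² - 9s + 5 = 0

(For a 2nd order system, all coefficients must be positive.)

Coefficients: 1, -9, 5. b=-9 not positive, so system is unstable.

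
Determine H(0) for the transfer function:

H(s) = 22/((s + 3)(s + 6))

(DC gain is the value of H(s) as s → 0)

DC gain = H(0) = 22/(3 × 6) = 22/18 = 1.2222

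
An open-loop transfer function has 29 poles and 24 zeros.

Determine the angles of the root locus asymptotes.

n - m = 29 - 24 = 5. Angles: θk = (2k + 1)·180°/5 = 36°, 108°, 180°, 252°, 324°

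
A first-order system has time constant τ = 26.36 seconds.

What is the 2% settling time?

For first-order system, 2% settling time ≈ 4τ = 4 × 26.36 = 105.44 s.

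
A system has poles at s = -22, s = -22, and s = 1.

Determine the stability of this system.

Pole(s) at s = 1 are not in the left half-plane. System is unstable.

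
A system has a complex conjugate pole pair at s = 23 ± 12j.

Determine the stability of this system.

Real part of poles is 23 (> 0, right half-plane). Unstable.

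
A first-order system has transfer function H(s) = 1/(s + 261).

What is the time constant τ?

For H(s) = 1/(s + 1/τ), the pole is at -1/τ = -261, so τ = 1/261 = 0.0038 s.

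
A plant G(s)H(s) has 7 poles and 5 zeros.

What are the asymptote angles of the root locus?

n - m = 7 - 5 = 2. Angles: θk = (2k + 1)·180°/2 = 90°, 270°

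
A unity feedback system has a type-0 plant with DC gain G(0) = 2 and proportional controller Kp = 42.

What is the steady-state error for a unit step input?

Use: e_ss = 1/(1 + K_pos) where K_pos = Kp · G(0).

K_pos = Kp · G(0) = 42 × 2 = 84. e_ss = 1/(1 + 84) = 0.0118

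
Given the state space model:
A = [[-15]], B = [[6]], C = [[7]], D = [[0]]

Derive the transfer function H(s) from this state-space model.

(sI - A)⁻¹ = 1/(s + 15). H(s) = 7 × 6/(s + 15) + 0 = 42/(s + 15).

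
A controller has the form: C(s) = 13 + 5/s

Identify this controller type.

This is a Proportional-Integral (PI) controller.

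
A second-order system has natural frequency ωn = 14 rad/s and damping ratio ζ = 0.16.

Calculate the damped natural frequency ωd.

ωd = ωn√(1 - ζ²) = 14√(1 - 0.16²) = 13.82 rad/s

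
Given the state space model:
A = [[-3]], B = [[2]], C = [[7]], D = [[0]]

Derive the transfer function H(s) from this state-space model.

(sI - A)⁻¹ = 1/(s + 3). H(s) = 7 × 2/(s + 3) + 0 = 14/(s + 3).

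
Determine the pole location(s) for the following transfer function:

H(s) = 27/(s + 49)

Pole is where denominator = 0: s + 49 = 0, so s = -49.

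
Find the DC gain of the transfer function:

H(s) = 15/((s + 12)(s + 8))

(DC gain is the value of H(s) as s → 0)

DC gain = H(0) = 15/(12 × 8) = 15/96 = 0.15625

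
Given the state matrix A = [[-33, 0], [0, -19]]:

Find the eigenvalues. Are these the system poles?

For diagonal matrix, eigenvalues are diagonal entries: λ₁ = -33, λ₂ = -19. Eigenvalues of A = system poles.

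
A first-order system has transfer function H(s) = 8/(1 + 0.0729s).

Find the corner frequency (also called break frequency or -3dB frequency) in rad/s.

Corner frequency = 1/τ = 1/0.0729 = 13.717 rad/s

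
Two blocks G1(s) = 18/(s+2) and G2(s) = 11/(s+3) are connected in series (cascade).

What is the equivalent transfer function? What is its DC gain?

Series: multiply transfer functions. G_eq = 18/(s+2) × 11/(s+3) = 198/((s+2)(s+3)). DC gain = 198/(2×3) = 33.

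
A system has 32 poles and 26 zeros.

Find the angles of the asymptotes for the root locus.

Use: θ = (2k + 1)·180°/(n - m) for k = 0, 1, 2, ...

n - m = 32 - 26 = 6. Angles: θk = (2k + 1)·180°/6 = 30°, 90°, 150°, 210°, 270°, 330°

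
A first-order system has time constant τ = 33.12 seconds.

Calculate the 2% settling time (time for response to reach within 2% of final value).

For first-order system, 2% settling time ≈ 4τ = 4 × 33.12 = 132.48 s.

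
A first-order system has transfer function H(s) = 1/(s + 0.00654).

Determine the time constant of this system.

For H(s) = 1/(s + 1/τ), the pole is at -1/τ = -0.00654, so τ = 1/0.00654 = 152.9 s.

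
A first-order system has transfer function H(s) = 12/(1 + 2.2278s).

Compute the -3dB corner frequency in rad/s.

Corner frequency = 1/τ = 1/2.2278 = 0.449 rad/s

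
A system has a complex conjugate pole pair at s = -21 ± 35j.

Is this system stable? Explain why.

Real part of poles is -21 (< 0, left half-plane). Stable.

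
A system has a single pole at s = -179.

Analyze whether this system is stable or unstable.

Pole at s = -179 is in the left half-plane. Stable.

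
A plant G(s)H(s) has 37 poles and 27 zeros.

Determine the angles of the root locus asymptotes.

n - m = 37 - 27 = 10. Angles: θk = (2k + 1)·180°/10 = 18°, 54°, 90°, 126°, 162°, 198°, 234°, 270°, 306°, 342°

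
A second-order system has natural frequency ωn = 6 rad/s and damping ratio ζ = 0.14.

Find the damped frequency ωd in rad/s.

ωd = ωn√(1 - ζ²) = 6√(1 - 0.14²) = 5.94 rad/s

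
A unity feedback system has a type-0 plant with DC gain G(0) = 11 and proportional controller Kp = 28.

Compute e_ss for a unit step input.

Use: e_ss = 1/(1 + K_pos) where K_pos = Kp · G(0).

K_pos = Kp · G(0) = 28 × 11 = 308. e_ss = 1/(1 + 308) = 0.0032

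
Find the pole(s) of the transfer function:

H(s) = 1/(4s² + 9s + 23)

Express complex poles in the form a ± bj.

Discriminant = 9² - 4×4×23 = 81 - 368 = -287 < 0, so the poles are a complex conjugate pair s = (-9 ± j√287)/(2×4). Real part = -9/(2×4) = -9/8 = -1.125; imaginary part = ±√287/(2×4) ≈ 2.1176. Poles: s = -1.125 ± 2.1176j.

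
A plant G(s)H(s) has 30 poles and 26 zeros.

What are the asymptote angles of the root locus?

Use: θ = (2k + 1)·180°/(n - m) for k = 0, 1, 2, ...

n - m = 30 - 26 = 4. Angles: θk = (2k + 1)·180°/4 = 45°, 135°, 225°, 315°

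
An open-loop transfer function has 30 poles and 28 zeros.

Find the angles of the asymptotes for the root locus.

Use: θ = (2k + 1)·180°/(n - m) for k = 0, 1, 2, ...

n - m = 30 - 28 = 2. Angles: θk = (2k + 1)·180°/2 = 90°, 270°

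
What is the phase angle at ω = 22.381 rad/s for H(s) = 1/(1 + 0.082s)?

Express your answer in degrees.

Phase = -arctan(ωτ) = -arctan(22.381 × 0.082) = -61.4°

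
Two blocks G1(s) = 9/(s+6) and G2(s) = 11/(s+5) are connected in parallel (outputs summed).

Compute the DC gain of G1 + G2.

Parallel: G_eq = G1 + G2. DC gain = G1(0) + G2(0) = 9/6 + 11/5 = 1.5 + 2.2 = 3.7.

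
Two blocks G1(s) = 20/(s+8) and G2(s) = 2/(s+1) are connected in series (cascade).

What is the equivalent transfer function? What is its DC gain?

Series: multiply transfer functions. G_eq = 20/(s+8) × 2/(s+1) = 40/((s+8)(s+1)). DC gain = 40/(8×1) = 5.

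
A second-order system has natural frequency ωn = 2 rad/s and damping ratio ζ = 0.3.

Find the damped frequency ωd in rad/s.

ωd = ωn√(1 - ζ²) = 2√(1 - 0.3²) = 1.91 rad/s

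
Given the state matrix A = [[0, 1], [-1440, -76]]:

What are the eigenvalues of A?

det(A - λI) = λ² - (-76)λ + 1440 = (λ - (-36))(λ - (-40)). Eigenvalues: -36, -40.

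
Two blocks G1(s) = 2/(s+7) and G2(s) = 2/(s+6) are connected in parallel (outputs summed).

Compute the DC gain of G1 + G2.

Parallel: G_eq = G1 + G2. DC gain = G1(0) + G2(0) = 2/7 + 2/6 = 0.2857 + 0.3333 = 0.6190.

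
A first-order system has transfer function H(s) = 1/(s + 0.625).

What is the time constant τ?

For H(s) = 1/(s + 1/τ), the pole is at -1/τ = -0.625, so τ = 1/0.625 = 1.6 s.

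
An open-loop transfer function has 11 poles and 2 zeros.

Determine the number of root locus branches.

Root locus has n branches where n = number of poles = 11.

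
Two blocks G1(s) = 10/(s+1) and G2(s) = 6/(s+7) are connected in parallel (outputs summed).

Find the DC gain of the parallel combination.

Parallel: G_eq = G1 + G2. DC gain = G1(0) + G2(0) = 10/1 + 6/7 = 10 + 0.8571 = 10.8571.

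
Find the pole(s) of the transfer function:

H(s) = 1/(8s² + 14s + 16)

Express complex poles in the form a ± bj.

Discriminant = 14² - 4×8×16 = 196 - 512 = -316 < 0, so the poles are a complex conjugate pair s = (-14 ± j√316)/(2×8). Real part = -14/(2×8) = -14/16 = -0.875; imaginary part = ±√316/(2×8) ≈ 1.1110. Poles: s = -0.875 ± 1.1110j.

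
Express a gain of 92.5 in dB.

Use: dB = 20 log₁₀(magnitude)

dB = 20 log₁₀(92.5) = 39.3 dB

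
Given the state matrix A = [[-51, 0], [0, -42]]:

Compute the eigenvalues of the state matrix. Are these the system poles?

For diagonal matrix, eigenvalues are diagonal entries: λ₁ = -51, λ₂ = -42. Eigenvalues of A = system poles.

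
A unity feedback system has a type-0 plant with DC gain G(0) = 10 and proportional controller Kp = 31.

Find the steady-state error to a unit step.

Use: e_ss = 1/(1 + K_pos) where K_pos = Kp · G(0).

K_pos = Kp · G(0) = 31 × 10 = 310. e_ss = 1/(1 + 310) = 0.0032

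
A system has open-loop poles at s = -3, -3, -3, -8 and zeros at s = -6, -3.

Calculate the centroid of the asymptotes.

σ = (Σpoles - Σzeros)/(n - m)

σ = (Σpoles - Σzeros)/(n - m) = (-17 - (-9))/(4 - 2) = -8/2 = -4.0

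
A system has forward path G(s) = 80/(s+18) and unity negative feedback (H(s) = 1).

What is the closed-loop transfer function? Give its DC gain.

T(s) = G/(1+GH) = [80/(s+18)] / [1 + 80/(s+18)] = 80/(s+18+80) = 80/(s+98). DC gain = 80/98 = 0.8163.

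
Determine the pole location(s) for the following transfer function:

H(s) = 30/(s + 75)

Pole is where denominator = 0: s + 75 = 0, so s = -75.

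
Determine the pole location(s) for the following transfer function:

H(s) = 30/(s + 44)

Pole is where denominator = 0: s + 44 = 0, so s = -44.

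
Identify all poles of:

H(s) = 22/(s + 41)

Pole is where denominator = 0: s + 41 = 0, so s = -41.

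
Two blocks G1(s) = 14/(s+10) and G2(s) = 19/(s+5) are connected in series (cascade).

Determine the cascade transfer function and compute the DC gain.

Series: multiply transfer functions. G_eq = 14/(s+10) × 19/(s+5) = 266/((s+10)(s+5)). DC gain = 266/(10×5) = 5.32.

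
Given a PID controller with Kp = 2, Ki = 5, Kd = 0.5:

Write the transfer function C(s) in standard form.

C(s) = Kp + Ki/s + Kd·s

Substituting values: C(s) = 2 + 5/s + 0.5s = (0.5s² + 2s + 5)/s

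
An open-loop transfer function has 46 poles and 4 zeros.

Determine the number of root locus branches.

Root locus has n branches where n = number of poles = 46.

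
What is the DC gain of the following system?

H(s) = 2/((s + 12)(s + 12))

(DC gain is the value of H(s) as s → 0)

DC gain = H(0) = 2/(12 × 12) = 2/144 = 0.0139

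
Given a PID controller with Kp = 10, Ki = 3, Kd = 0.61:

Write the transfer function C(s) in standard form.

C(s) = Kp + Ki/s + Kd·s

Substituting values: C(s) = 10 + 3/s + 0.61s = (0.61s² + 10s + 3)/s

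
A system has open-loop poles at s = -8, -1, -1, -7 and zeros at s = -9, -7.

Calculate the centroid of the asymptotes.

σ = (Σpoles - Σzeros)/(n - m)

σ = (Σpoles - Σzeros)/(n - m) = (-17 - (-16))/(4 - 2) = -1/2 = -0.5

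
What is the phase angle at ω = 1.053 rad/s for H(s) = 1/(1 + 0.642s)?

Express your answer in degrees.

Phase = -arctan(ωτ) = -arctan(1.053 × 0.642) = -34.1°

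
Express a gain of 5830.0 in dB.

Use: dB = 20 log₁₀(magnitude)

dB = 20 log₁₀(5830.0) = 75.3 dB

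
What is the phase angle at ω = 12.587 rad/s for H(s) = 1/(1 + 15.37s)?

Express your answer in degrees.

Phase = -arctan(ωτ) = -arctan(12.587 × 15.37) = -89.7°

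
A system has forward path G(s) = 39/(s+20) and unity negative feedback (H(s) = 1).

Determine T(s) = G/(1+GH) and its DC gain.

T(s) = G/(1+GH) = [39/(s+20)] / [1 + 39/(s+20)] = 39/(s+20+39) = 39/(s+59). DC gain = 39/59 = 0.6610.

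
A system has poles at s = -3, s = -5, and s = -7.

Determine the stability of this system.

All poles are in the left half-plane. System is stable.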